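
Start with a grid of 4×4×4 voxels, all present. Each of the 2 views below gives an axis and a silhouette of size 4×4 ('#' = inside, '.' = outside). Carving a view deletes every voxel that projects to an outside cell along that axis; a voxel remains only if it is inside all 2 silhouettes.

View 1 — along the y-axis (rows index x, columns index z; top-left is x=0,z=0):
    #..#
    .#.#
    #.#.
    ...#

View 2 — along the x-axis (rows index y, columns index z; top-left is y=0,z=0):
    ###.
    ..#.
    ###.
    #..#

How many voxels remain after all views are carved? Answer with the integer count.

14 voxels

full grid |V| = 64
  1. axis=1 (XZ plane), |mask|=7  ⇒  voxels=28
  2. axis=0 (YZ plane), |mask|=9  ⇒  voxels=14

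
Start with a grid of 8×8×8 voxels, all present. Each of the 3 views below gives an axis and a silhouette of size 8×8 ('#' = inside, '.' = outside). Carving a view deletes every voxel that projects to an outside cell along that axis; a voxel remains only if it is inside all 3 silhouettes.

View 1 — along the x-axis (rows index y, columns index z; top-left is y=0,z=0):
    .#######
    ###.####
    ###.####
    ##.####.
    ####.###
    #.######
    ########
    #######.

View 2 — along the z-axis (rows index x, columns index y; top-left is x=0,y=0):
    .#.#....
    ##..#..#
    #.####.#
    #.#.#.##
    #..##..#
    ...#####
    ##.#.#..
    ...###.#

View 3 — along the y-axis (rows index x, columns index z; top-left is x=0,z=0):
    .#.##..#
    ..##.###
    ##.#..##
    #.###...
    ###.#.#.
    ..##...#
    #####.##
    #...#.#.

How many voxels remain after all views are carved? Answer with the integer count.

full grid |V| = 512
step 1: project along x, AND mask (56/64) → |grid| = 448
step 2: project along z, AND mask (34/64) → |grid| = 234
step 3: project along y, AND mask (36/64) → |grid| = 129

129 voxels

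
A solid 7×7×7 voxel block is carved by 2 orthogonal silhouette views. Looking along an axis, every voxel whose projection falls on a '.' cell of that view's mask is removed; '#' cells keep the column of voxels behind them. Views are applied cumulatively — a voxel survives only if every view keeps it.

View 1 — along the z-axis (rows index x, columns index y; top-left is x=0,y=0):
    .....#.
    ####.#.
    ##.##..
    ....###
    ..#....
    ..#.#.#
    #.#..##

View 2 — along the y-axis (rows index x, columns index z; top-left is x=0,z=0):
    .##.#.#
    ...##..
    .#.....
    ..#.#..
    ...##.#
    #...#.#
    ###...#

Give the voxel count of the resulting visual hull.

remaining voxels: 52

before carving: 343 voxels (7×7×7)
carve view 1 (along z, XY-mask fill 21/49): 147 voxels remain
carve view 2 (along y, XZ-mask fill 19/49): 52 voxels remain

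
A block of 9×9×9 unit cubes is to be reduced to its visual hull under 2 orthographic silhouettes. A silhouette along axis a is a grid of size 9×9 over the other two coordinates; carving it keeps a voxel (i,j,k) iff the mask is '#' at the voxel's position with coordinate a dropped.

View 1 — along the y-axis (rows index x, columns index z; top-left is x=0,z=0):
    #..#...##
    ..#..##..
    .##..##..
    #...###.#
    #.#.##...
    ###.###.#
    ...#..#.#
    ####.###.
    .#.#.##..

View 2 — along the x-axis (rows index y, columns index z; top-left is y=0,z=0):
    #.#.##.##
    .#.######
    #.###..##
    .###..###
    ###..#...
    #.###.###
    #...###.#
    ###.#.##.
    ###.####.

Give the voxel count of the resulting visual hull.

voxel count = 242

full grid |V| = 729
step 1: project along y, AND mask (41/81) → |grid| = 369
step 2: project along x, AND mask (54/81) → |grid| = 242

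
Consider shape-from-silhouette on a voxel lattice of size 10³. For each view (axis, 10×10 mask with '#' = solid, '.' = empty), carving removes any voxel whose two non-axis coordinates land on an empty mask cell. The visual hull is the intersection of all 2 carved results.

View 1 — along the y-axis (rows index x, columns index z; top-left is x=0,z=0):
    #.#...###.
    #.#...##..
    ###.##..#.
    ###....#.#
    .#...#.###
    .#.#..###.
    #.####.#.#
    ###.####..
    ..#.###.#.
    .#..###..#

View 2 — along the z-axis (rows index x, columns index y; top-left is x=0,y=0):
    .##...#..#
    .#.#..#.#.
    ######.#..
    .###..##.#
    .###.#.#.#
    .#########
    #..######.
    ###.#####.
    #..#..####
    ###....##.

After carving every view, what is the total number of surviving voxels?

|visual hull| = 343

start: 10×10×10 = 1000 voxels
  1. axis=1 (XZ plane), |mask|=54  ⇒  voxels=540
  2. axis=2 (XY plane), |mask|=62  ⇒  voxels=343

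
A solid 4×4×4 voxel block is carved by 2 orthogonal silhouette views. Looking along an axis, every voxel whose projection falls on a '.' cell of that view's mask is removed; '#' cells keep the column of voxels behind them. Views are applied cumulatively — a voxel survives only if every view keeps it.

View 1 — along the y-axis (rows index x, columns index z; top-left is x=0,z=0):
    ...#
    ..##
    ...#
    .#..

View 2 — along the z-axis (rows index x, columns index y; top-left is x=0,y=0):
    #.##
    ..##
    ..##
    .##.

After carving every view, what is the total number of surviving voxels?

voxel count = 11

before carving: 64 voxels (4×4×4)
  1. axis=1 (XZ plane), |mask|=5  ⇒  voxels=20
  2. axis=2 (XY plane), |mask|=9  ⇒  voxels=11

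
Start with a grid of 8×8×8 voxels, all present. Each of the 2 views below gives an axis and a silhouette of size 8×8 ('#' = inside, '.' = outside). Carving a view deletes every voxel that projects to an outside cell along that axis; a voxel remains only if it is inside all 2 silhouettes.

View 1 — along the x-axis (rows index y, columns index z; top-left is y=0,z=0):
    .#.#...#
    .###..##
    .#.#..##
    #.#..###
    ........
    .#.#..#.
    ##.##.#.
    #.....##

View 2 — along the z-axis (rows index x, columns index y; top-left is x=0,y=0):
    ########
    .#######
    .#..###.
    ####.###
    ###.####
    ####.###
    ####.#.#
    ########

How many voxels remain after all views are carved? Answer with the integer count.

start: 8×8×8 = 512 voxels
[1] x-view keeps 28 columns → grid now 224
[2] z-view keeps 54 columns → grid now 196

remaining voxels: 196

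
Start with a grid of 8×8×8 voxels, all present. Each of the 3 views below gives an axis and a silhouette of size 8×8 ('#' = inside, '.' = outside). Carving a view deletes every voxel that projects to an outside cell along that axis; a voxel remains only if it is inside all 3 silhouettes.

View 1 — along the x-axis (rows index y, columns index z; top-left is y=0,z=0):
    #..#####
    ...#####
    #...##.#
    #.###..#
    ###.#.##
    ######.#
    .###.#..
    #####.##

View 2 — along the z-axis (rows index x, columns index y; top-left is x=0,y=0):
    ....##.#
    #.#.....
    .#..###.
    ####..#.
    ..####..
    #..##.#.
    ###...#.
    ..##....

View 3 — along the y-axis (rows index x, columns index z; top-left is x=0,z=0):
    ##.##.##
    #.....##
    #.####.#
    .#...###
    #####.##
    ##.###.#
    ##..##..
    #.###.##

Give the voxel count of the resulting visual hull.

voxel count = 103

initial block: 8^3 = 512
carve view 1 (along x, YZ-mask fill 44/64): 352 voxels remain
carve view 2 (along z, XY-mask fill 28/64): 147 voxels remain
carve view 3 (along y, XZ-mask fill 42/64): 103 voxels remain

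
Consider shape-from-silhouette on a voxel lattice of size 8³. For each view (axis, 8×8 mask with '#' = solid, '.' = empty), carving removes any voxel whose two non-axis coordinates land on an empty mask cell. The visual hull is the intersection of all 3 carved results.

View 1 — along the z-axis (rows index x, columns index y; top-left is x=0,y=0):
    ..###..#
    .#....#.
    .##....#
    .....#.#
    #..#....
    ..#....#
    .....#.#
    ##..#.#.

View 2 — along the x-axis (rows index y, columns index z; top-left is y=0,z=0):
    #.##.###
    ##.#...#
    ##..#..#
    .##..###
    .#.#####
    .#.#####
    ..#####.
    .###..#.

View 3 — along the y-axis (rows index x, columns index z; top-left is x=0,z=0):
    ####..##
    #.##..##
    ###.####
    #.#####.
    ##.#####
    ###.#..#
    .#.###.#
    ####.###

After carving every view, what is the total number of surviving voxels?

full grid |V| = 512
V1 z: intersect with XY mask (21 set) -- 168 left
V2 x: intersect with YZ mask (40 set) -- 100 left
V3 y: intersect with XZ mask (48 set) -- 79 left

79 voxels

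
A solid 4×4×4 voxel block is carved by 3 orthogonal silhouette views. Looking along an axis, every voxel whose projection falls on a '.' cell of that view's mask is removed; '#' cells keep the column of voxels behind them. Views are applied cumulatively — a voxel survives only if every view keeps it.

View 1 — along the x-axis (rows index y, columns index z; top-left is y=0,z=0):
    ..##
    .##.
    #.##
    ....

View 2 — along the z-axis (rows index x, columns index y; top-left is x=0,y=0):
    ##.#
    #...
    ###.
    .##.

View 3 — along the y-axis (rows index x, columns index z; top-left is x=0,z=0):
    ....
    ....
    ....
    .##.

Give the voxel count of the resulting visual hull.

|visual hull| = 3

before carving: 64 voxels (4×4×4)
step 1: project along x, AND mask (7/16) → |grid| = 28
step 2: project along z, AND mask (9/16) → |grid| = 18
step 3: project along y, AND mask (2/16) → |grid| = 3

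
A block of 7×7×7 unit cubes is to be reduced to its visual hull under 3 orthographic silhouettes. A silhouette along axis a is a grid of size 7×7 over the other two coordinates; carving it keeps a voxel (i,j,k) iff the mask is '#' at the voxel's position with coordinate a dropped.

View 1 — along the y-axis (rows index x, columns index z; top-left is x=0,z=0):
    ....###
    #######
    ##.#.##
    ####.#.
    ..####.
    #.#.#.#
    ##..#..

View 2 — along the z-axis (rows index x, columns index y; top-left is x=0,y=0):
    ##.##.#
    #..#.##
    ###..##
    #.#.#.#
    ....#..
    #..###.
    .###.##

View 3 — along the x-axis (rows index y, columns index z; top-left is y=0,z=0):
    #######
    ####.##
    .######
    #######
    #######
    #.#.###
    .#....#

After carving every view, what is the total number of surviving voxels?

voxel count = 97

initial block: 7^3 = 343
after view 1 [y-axis, 31 of 49 cells solid] → remaining = 217
after view 2 [z-axis, 28 of 49 cells solid] → remaining = 123
after view 3 [x-axis, 40 of 49 cells solid] → remaining = 97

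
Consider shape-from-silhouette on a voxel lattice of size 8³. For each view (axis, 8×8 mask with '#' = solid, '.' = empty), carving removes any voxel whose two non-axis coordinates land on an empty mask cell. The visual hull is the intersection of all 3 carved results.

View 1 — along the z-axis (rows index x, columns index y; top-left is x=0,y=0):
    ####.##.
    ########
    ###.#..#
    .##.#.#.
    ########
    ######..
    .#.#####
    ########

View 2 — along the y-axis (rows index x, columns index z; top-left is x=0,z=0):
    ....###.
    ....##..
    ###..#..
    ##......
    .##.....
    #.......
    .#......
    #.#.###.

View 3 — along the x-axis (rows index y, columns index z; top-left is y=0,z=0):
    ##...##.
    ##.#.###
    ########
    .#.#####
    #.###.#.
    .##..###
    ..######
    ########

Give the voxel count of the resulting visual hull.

remaining voxels: 97

start: 8×8×8 = 512 voxels
  1. axis=2 (XY plane), |mask|=51  ⇒  voxels=408
  2. axis=1 (XZ plane), |mask|=20  ⇒  voxels=130
  3. axis=0 (YZ plane), |mask|=48  ⇒  voxels=97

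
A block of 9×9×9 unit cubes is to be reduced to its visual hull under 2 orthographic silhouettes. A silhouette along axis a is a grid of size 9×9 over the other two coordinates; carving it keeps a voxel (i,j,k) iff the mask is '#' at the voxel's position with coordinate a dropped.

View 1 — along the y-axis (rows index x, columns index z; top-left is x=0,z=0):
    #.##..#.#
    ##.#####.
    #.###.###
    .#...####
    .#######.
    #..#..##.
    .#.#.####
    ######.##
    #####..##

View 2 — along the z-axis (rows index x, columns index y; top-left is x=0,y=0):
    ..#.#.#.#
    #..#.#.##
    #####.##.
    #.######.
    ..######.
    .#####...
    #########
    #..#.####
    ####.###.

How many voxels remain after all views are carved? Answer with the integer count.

initial block: 9^3 = 729
[1] y-view keeps 56 columns → grid now 504
[2] z-view keeps 56 columns → grid now 352

voxel count = 352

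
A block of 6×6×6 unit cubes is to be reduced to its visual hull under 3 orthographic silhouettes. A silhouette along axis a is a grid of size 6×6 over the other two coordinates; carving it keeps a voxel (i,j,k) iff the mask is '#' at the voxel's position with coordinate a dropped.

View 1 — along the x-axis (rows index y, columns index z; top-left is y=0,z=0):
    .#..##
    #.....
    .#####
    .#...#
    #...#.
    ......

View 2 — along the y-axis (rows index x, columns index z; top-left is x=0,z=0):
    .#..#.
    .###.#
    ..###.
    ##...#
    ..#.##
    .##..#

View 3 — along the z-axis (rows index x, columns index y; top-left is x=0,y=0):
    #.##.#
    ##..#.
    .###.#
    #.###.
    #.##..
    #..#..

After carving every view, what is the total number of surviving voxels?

|visual hull| = 27

start: 6×6×6 = 216 voxels
carve view 1 (along x, YZ-mask fill 13/36): 78 voxels remain
carve view 2 (along y, XZ-mask fill 18/36): 41 voxels remain
carve view 3 (along z, XY-mask fill 20/36): 27 voxels remain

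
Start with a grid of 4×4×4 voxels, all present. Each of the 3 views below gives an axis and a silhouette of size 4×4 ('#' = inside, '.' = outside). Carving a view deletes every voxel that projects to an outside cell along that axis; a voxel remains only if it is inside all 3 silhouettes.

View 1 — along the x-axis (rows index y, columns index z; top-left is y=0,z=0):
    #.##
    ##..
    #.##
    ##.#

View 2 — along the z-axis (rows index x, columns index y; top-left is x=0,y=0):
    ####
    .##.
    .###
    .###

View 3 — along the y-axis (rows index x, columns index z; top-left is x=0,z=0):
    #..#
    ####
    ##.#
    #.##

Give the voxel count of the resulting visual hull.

full grid |V| = 64
step 1: project along x, AND mask (11/16) → |grid| = 44
step 2: project along z, AND mask (12/16) → |grid| = 32
step 3: project along y, AND mask (12/16) → |grid| = 25

voxel count = 25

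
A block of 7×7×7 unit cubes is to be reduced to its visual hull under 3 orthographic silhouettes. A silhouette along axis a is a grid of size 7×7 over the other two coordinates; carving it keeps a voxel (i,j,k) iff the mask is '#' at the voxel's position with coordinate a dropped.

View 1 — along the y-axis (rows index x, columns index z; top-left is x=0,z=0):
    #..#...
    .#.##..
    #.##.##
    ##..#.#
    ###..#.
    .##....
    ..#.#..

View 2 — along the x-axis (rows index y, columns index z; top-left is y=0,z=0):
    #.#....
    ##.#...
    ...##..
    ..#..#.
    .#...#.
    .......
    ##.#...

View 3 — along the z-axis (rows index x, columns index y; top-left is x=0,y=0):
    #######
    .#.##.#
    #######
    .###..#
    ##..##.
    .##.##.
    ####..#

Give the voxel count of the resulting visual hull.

start: 7×7×7 = 343 voxels
step 1: project along y, AND mask (22/49) → |grid| = 154
step 2: project along x, AND mask (14/49) → |grid| = 48
step 3: project along z, AND mask (35/49) → |grid| = 37

remaining voxels: 37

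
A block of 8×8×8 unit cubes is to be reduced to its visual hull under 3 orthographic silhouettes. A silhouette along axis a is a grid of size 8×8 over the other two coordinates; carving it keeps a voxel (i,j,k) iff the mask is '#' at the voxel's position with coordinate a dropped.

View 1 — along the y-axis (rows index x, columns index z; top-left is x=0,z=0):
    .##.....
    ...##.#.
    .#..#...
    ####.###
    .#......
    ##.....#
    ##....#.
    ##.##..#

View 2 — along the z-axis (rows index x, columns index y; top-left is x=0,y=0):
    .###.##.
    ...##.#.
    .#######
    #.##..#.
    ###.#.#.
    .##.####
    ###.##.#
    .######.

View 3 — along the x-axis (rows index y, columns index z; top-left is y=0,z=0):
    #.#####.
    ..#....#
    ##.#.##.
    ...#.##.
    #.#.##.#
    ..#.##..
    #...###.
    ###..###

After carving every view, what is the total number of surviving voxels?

before carving: 512 voxels (8×8×8)
after view 1 [y-axis, 26 of 64 cells solid] → remaining = 208
after view 2 [z-axis, 42 of 64 cells solid] → remaining = 132
after view 3 [x-axis, 34 of 64 cells solid] → remaining = 59

remaining voxels: 59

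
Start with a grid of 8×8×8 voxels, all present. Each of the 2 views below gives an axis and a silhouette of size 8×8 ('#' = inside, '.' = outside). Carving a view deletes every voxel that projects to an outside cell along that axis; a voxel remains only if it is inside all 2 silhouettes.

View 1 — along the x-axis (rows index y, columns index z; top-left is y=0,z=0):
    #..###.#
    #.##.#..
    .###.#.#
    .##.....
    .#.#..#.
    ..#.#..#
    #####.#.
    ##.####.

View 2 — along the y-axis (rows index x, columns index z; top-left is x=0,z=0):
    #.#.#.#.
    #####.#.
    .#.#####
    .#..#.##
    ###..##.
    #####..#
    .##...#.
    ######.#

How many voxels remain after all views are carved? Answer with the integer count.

voxel count = 175

before carving: 512 voxels (8×8×8)
carve view 1 (along x, YZ-mask fill 34/64): 272 voxels remain
carve view 2 (along y, XZ-mask fill 41/64): 175 voxels remain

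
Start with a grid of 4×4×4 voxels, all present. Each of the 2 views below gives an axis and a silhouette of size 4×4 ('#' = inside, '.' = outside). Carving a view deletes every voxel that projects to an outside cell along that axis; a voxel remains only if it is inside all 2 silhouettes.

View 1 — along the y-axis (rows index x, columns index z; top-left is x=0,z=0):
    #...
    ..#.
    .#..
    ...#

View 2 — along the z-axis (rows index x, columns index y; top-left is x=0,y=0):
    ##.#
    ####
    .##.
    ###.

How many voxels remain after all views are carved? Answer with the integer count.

initial block: 4^3 = 64
after view 1 [y-axis, 4 of 16 cells solid] → remaining = 16
after view 2 [z-axis, 12 of 16 cells solid] → remaining = 12

12 voxels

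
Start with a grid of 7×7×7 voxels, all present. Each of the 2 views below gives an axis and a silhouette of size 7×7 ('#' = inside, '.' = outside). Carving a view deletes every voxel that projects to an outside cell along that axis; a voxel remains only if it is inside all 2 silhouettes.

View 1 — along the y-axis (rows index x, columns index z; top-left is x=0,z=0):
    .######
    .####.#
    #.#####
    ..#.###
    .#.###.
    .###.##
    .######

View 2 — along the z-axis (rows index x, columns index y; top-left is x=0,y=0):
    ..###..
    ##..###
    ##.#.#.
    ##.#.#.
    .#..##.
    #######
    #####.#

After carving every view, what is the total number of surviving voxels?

full grid |V| = 343
  1. axis=1 (XZ plane), |mask|=36  ⇒  voxels=252
  2. axis=2 (XY plane), |mask|=32  ⇒  voxels=166

|visual hull| = 166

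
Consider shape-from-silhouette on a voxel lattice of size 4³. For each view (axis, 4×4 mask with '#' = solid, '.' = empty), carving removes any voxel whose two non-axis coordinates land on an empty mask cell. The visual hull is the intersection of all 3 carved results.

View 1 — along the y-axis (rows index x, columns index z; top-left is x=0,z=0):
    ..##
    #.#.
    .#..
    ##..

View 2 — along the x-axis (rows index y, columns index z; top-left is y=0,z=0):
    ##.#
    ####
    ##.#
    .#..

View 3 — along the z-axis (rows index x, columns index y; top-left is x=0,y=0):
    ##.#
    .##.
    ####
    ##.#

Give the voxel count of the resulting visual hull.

remaining voxels: 15

start: 4×4×4 = 64 voxels
step 1: project along y, AND mask (7/16) → |grid| = 28
step 2: project along x, AND mask (11/16) → |grid| = 19
step 3: project along z, AND mask (12/16) → |grid| = 15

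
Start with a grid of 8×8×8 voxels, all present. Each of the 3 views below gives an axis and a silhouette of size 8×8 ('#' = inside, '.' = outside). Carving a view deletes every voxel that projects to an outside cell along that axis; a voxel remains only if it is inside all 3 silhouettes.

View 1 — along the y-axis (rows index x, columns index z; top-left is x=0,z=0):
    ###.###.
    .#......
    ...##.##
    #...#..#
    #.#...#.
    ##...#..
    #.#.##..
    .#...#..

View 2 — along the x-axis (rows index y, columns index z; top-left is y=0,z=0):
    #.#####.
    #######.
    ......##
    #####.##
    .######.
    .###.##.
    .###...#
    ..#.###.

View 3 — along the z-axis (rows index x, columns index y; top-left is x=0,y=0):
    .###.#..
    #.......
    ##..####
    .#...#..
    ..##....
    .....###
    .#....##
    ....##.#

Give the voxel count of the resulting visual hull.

|visual hull| = 54

before carving: 512 voxels (8×8×8)
after view 1 [y-axis, 26 of 64 cells solid] → remaining = 208
after view 2 [x-axis, 41 of 64 cells solid] → remaining = 129
after view 3 [z-axis, 24 of 64 cells solid] → remaining = 54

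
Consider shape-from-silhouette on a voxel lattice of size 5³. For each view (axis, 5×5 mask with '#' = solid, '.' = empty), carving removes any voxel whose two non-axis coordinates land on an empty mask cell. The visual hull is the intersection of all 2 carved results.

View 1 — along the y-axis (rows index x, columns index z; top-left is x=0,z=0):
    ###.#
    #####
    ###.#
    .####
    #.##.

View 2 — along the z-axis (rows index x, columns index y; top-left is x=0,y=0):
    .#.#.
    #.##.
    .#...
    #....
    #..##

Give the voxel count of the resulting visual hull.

before carving: 125 voxels (5×5×5)
  1. axis=1 (XZ plane), |mask|=20  ⇒  voxels=100
  2. axis=2 (XY plane), |mask|=10  ⇒  voxels=40

voxel count = 40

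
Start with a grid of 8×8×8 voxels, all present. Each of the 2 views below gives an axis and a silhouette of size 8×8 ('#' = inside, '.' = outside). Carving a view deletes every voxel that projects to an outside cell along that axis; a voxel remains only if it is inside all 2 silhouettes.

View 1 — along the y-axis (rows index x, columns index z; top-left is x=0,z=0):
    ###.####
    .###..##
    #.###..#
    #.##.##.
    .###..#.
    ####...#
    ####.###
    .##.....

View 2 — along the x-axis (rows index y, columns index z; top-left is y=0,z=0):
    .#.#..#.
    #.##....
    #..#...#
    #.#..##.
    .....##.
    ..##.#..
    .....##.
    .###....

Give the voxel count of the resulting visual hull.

full grid |V| = 512
  1. axis=1 (XZ plane), |mask|=40  ⇒  voxels=320
  2. axis=0 (YZ plane), |mask|=23  ⇒  voxels=126

126 voxels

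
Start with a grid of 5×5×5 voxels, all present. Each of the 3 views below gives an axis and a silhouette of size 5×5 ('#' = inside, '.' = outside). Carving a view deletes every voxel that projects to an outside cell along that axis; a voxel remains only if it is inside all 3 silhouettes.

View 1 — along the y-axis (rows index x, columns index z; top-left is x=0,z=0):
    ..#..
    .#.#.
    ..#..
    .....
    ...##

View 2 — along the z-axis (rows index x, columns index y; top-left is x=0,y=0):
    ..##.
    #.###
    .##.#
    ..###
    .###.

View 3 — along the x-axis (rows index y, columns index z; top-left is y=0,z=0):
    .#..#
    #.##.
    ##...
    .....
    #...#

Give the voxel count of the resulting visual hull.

voxel count = 4

full grid |V| = 125
carve view 1 (along y, XZ-mask fill 6/25): 30 voxels remain
carve view 2 (along z, XY-mask fill 15/25): 19 voxels remain
carve view 3 (along x, YZ-mask fill 9/25): 4 voxels remain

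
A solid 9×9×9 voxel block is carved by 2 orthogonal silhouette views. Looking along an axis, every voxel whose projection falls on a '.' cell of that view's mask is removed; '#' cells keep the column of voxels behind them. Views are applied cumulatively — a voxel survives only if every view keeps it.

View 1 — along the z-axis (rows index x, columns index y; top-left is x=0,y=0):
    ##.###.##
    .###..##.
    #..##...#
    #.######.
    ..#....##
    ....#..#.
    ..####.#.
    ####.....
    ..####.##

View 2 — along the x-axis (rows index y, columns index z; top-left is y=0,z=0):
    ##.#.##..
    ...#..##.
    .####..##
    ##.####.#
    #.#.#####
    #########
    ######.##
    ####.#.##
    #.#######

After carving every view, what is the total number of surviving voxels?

voxel count = 289

before carving: 729 voxels (9×9×9)
after view 1 [z-axis, 43 of 81 cells solid] → remaining = 387
after view 2 [x-axis, 60 of 81 cells solid] → remaining = 289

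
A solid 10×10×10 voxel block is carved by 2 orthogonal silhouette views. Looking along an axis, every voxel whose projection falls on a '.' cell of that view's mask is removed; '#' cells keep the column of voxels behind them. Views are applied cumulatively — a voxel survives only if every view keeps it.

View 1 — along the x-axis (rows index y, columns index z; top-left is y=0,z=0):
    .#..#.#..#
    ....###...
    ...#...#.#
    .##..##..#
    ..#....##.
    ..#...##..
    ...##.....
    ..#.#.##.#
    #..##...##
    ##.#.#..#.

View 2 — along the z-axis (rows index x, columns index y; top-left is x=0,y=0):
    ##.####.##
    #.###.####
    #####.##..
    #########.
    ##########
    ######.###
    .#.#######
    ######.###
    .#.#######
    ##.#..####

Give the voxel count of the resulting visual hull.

initial block: 10^3 = 1000
V1 x: intersect with YZ mask (38 set) -- 380 left
V2 z: intersect with XY mask (83 set) -- 321 left

321 voxels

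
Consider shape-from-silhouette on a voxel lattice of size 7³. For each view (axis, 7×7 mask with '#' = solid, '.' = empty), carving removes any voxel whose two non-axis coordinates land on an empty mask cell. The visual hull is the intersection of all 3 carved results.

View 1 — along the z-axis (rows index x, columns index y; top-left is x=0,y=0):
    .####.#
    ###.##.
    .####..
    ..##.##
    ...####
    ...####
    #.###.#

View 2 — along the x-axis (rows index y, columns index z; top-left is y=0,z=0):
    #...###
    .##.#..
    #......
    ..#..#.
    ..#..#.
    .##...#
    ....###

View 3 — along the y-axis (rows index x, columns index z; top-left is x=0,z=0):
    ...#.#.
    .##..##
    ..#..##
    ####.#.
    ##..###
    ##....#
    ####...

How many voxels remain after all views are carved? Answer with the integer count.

remaining voxels: 37

start: 7×7×7 = 343 voxels
after view 1 [z-axis, 31 of 49 cells solid] → remaining = 217
after view 2 [x-axis, 18 of 49 cells solid] → remaining = 73
after view 3 [y-axis, 26 of 49 cells solid] → remaining = 37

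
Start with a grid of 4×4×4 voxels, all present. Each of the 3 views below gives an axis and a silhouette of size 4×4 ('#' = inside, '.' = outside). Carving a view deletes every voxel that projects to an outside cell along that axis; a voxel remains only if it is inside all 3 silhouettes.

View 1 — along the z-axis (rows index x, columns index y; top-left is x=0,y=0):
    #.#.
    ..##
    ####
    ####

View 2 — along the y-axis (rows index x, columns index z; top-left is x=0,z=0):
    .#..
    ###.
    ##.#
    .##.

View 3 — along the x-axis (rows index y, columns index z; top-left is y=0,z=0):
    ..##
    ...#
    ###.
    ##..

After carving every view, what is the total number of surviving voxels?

before carving: 64 voxels (4×4×4)
[1] z-view keeps 12 columns → grid now 48
[2] y-view keeps 9 columns → grid now 28
[3] x-view keeps 8 columns → grid now 16

remaining voxels: 16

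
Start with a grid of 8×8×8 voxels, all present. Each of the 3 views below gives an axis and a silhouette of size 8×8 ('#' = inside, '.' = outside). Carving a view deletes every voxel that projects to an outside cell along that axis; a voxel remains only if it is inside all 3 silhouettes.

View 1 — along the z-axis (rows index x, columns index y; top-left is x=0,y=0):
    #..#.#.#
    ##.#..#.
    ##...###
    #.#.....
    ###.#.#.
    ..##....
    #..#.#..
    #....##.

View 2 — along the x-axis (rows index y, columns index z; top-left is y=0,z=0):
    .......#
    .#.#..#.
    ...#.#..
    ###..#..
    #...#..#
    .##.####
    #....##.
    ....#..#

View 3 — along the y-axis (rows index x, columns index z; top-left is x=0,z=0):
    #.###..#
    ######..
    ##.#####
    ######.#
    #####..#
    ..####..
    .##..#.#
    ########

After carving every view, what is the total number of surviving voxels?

voxel count = 63

start: 8×8×8 = 512 voxels
after view 1 [z-axis, 28 of 64 cells solid] → remaining = 224
after view 2 [x-axis, 24 of 64 cells solid] → remaining = 81
after view 3 [y-axis, 47 of 64 cells solid] → remaining = 63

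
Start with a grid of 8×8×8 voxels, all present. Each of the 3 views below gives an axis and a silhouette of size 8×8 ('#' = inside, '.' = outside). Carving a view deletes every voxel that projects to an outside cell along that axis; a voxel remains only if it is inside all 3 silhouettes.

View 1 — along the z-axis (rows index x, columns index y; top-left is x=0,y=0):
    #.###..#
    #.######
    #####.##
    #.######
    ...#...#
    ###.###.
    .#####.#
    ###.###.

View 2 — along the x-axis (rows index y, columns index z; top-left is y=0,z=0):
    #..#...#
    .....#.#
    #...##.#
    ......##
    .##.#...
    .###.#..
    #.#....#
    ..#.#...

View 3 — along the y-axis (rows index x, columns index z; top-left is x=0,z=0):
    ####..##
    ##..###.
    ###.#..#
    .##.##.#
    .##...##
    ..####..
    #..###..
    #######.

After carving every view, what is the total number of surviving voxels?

before carving: 512 voxels (8×8×8)
[1] z-view keeps 46 columns → grid now 368
[2] x-view keeps 23 columns → grid now 134
[3] y-view keeps 40 columns → grid now 87

voxel count = 87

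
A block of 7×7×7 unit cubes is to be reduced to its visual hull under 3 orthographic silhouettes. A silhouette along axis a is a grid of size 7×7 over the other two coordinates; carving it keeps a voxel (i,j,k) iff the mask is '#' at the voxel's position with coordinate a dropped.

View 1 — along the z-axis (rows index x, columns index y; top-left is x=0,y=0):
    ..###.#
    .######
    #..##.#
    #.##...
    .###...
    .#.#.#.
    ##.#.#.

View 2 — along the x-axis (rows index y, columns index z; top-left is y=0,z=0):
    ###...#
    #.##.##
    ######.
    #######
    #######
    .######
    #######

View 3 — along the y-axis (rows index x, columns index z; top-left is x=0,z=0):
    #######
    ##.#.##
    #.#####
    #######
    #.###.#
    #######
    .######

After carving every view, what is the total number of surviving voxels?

142 voxels

initial block: 7^3 = 343
step 1: project along z, AND mask (27/49) → |grid| = 189
step 2: project along x, AND mask (42/49) → |grid| = 165
step 3: project along y, AND mask (43/49) → |grid| = 142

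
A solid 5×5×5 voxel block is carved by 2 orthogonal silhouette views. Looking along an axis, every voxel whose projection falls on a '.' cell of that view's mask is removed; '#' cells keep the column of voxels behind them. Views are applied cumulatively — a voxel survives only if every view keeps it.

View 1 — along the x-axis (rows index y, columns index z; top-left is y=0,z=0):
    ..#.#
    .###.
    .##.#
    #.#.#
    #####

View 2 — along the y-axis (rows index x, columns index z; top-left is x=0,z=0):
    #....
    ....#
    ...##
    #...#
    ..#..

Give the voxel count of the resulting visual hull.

23 voxels

before carving: 125 voxels (5×5×5)
V1 x: intersect with YZ mask (16 set) -- 80 left
V2 y: intersect with XZ mask (7 set) -- 23 left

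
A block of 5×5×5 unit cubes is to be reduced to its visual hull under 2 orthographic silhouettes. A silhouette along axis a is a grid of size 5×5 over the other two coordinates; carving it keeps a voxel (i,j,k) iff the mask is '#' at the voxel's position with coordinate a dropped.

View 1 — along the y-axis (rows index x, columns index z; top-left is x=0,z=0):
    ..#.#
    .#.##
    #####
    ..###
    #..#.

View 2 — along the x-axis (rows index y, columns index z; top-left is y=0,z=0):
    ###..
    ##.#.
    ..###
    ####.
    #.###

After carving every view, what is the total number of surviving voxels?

50 voxels

full grid |V| = 125
  1. axis=1 (XZ plane), |mask|=15  ⇒  voxels=75
  2. axis=0 (YZ plane), |mask|=17  ⇒  voxels=50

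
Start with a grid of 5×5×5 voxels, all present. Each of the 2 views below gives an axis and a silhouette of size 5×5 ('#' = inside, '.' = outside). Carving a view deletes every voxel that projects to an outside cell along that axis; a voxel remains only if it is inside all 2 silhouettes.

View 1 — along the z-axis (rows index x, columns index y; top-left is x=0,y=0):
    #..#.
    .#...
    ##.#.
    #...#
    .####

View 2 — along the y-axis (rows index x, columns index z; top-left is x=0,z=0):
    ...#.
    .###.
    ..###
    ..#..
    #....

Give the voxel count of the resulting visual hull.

remaining voxels: 20

before carving: 125 voxels (5×5×5)
  1. axis=2 (XY plane), |mask|=12  ⇒  voxels=60
  2. axis=1 (XZ plane), |mask|=9  ⇒  voxels=20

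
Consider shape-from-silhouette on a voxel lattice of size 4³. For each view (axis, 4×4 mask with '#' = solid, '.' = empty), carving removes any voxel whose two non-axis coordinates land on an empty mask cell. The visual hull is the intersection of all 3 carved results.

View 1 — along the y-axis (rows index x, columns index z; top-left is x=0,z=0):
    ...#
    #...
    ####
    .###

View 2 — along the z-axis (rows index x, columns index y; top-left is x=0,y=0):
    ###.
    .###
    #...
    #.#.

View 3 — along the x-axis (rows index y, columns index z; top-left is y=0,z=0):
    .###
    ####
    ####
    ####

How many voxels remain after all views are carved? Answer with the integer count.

voxel count = 15

full grid |V| = 64
V1 y: intersect with XZ mask (9 set) -- 36 left
V2 z: intersect with XY mask (9 set) -- 16 left
V3 x: intersect with YZ mask (15 set) -- 15 left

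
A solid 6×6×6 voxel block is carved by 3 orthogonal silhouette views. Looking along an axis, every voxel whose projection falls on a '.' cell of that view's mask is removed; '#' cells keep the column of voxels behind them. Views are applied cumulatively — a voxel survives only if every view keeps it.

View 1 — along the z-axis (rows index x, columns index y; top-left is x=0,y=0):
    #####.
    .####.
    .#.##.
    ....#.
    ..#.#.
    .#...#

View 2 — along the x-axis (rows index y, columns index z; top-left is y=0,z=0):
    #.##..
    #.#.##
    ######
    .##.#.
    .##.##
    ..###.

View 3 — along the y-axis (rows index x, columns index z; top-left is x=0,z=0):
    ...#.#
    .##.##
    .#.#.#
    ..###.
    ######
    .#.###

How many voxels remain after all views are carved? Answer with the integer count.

|visual hull| = 39

before carving: 216 voxels (6×6×6)
carve view 1 (along z, XY-mask fill 17/36): 102 voxels remain
carve view 2 (along x, YZ-mask fill 23/36): 69 voxels remain
carve view 3 (along y, XZ-mask fill 22/36): 39 voxels remain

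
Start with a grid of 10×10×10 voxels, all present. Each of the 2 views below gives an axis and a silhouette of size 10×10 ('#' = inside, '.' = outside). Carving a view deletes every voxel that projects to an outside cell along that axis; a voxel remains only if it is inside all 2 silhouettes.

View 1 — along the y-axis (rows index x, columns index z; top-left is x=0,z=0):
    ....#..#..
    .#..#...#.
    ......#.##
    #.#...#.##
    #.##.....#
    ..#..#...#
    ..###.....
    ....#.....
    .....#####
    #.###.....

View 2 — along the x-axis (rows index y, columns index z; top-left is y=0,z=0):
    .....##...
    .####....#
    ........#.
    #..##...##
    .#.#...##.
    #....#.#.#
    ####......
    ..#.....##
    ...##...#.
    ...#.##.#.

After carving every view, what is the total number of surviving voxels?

initial block: 10^3 = 1000
  1. axis=1 (XZ plane), |mask|=33  ⇒  voxels=330
  2. axis=0 (YZ plane), |mask|=35  ⇒  voxels=120

120 voxels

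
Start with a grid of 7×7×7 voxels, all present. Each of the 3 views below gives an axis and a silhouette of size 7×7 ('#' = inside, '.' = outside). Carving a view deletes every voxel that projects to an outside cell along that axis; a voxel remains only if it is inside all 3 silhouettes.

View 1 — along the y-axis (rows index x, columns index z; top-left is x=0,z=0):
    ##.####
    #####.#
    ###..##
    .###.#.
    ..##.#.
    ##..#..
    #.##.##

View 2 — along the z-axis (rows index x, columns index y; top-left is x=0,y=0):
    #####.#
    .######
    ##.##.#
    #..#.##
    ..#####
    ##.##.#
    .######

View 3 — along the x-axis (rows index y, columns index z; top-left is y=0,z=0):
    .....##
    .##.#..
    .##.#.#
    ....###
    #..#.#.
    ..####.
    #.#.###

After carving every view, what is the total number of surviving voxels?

before carving: 343 voxels (7×7×7)
after view 1 [y-axis, 32 of 49 cells solid] → remaining = 224
after view 2 [z-axis, 37 of 49 cells solid] → remaining = 173
after view 3 [x-axis, 24 of 49 cells solid] → remaining = 84

voxel count = 84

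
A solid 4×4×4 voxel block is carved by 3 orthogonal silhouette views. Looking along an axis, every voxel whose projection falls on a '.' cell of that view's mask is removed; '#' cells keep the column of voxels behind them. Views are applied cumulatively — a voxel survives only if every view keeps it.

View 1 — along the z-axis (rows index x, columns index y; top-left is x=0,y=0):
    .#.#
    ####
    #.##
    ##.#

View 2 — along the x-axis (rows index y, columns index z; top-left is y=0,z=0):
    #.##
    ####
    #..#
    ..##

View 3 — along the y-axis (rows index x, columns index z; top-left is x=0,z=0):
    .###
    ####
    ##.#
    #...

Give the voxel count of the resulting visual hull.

before carving: 64 voxels (4×4×4)
step 1: project along z, AND mask (12/16) → |grid| = 48
step 2: project along x, AND mask (11/16) → |grid| = 33
step 3: project along y, AND mask (11/16) → |grid| = 23

remaining voxels: 23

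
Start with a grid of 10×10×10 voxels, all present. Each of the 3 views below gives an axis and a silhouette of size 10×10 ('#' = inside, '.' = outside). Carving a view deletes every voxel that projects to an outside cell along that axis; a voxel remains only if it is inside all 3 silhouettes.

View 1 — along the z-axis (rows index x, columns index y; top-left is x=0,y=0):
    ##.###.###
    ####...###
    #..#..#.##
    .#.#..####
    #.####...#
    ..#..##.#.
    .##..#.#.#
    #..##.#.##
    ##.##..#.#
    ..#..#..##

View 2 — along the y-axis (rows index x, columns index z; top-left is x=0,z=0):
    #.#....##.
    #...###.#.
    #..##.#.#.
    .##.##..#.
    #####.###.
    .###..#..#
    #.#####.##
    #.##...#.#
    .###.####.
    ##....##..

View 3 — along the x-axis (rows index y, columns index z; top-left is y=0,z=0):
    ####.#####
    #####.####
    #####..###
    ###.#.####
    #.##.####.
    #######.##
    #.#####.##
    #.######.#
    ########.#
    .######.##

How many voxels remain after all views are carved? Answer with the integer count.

264 voxels

full grid |V| = 1000
V1 z: intersect with XY mask (57 set) -- 570 left
V2 y: intersect with XZ mask (56 set) -- 318 left
V3 x: intersect with YZ mask (83 set) -- 264 left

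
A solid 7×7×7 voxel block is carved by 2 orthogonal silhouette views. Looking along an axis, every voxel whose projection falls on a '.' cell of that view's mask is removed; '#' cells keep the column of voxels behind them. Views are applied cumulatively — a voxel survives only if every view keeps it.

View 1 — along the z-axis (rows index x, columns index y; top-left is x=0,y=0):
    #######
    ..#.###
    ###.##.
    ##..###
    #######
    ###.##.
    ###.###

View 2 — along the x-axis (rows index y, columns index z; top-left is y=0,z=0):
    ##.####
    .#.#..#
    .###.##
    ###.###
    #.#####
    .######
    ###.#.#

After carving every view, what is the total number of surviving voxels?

full grid |V| = 343
carve view 1 (along z, XY-mask fill 39/49): 273 voxels remain
carve view 2 (along x, YZ-mask fill 37/49): 205 voxels remain

205 voxels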